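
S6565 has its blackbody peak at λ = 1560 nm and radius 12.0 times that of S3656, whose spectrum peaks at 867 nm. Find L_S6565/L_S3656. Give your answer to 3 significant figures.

13.7

Wien's law gives T ∝ 1/λ_max, so T_S6565/T_S3656 = λ_S3656/λ_S6565 = 867/1560 = 0.5558.
Then L ∝ R²T⁴ gives L_S6565/L_S3656 = (12.0)² × (0.5558)⁴ = 144.0 × 0.09541 = 13.74.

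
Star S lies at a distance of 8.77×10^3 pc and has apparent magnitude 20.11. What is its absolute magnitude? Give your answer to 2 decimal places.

5.40

M = m − 5 log₁₀(d/10 pc) = 20.11 − 5 log₁₀(8.77×10^3/10)
  = 20.11 − 5 × 2.943 = 20.11 − 14.71 = 5.40.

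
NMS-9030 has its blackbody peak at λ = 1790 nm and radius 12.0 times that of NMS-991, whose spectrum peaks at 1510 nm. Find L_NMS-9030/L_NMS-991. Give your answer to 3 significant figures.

Wien's law gives T ∝ 1/λ_max, so T_NMS-9030/T_NMS-991 = λ_NMS-991/λ_NMS-9030 = 1510/1790 = 0.8436.
Then L ∝ R²T⁴ gives L_NMS-9030/L_NMS-991 = (12.0)² × (0.8436)⁴ = 144.0 × 0.5064 = 72.92.

72.9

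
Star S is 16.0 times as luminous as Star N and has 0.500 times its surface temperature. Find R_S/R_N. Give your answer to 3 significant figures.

L ∝ R²T⁴ gives R ∝ √L / T², so
R_S/R_N = √(16.0) / (0.500)² = 4.000 / 0.2500 = 16.00.

16.0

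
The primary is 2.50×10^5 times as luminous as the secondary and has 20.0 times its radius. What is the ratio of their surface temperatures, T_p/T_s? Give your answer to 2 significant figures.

5.0

L ∝ R²T⁴ gives T ∝ (L/R²)^(1/4), so
T_p/T_s = (2.50×10^5 / 20.0²)^(1/4) = (625.0)^(1/4) = 5.000.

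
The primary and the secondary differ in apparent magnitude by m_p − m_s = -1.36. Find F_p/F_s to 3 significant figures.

F_p/F_s = 10^(−(m_p − m_s)/2.5) = 10^(1.36/2.5) = 10^0.544 = 3.499.

3.50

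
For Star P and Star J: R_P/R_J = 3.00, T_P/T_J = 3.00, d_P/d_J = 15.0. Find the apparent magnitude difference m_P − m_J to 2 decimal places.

L_P/L_J = (3.00)²(3.00)⁴ = 729.0.
F_P/F_J = (L_P/L_J)/(d_P/d_J)² = 729.0/225.0 = 3.240.
m_P − m_J = −2.5 log₁₀(3.240) = -1.28.

-1.28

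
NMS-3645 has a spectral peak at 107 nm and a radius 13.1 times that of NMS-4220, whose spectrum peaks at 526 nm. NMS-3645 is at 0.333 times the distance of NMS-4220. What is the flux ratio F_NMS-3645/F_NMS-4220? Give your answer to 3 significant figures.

9.04×10^5

Wien's law: T_NMS-3645/T_NMS-4220 = λ_NMS-4220/λ_NMS-3645 = 526/107 = 4.916.
L_NMS-3645/L_NMS-4220 = (R_NMS-3645/R_NMS-4220)²(T_NMS-3645/T_NMS-4220)⁴ = (13.1)²(4.916)⁴ = 1.002×10^5.
F_NMS-3645/F_NMS-4220 = (L_NMS-3645/L_NMS-4220)/(d_NMS-3645/d_NMS-4220)² = 1.002×10^5/(0.333)² = 9.038×10^5.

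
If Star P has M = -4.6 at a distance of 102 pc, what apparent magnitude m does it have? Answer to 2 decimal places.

0.44

m = M + 5 log₁₀(d/10 pc) = -4.6 + 5 log₁₀(102/10)
  = -4.6 + 5 × 1.009 = -4.6 + 5.04 = 0.44.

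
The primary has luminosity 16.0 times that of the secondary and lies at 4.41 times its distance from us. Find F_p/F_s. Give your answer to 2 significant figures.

F = L/(4πd²), so F_p/F_s = (L_p/L_s) / (d_p/d_s)²
= 16.0 / (4.41)² = 16.0 / 19.45 = 0.8227.

0.82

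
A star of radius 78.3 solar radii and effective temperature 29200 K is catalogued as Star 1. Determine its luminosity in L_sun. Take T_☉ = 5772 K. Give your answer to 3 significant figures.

L/L_☉ = (R/R_☉)² (T/T_☉)⁴ = (78.3)² × (29200/5772)⁴
       = 6131 × (5.059)⁴ = 6131 × 655.0 = 4.016×10^6.

4.02×10^6 L_sun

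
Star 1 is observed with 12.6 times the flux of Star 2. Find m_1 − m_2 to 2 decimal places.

-2.75

m_1 − m_2 = −2.5 log₁₀(F_1/F_2) = −2.5 log₁₀(12.6) = −2.5 × (1.100) = -2.751.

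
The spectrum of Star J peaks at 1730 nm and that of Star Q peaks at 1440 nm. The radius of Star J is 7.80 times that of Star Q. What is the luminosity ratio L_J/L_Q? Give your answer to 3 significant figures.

Wien's law gives T ∝ 1/λ_max, so T_J/T_Q = λ_Q/λ_J = 1440/1730 = 0.8324.
Then L ∝ R²T⁴ gives L_J/L_Q = (7.80)² × (0.8324)⁴ = 60.84 × 0.4800 = 29.20.

29.2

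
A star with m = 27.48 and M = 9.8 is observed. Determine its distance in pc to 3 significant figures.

m − M = 5 log₁₀(d/10 pc)
27.48 − (9.8) = 17.68 = 5 log₁₀(d/10)
d = 10 × 10^(17.68/5) = 10 × 10^3.536 = 3.436×10^4 pc.

3.44×10^4 pc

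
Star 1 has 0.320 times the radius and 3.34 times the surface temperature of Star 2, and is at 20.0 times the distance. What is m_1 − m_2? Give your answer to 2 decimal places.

L_1/L_2 = (0.320)²(3.34)⁴ = 12.74.
F_1/F_2 = (L_1/L_2)/(d_1/d_2)² = 12.74/400.0 = 0.03186.
m_1 − m_2 = −2.5 log₁₀(0.03186) = 3.74.

3.74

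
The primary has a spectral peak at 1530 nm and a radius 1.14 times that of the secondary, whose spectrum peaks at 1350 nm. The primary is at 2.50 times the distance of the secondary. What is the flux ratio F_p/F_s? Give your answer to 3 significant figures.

0.126

Wien's law: T_p/T_s = λ_s/λ_p = 1350/1530 = 0.8824.
L_p/L_s = (R_p/R_s)²(T_p/T_s)⁴ = (1.14)²(0.8824)⁴ = 0.7877.
F_p/F_s = (L_p/L_s)/(d_p/d_s)² = 0.7877/(2.50)² = 0.1260.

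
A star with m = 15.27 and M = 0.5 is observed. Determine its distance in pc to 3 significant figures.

8.99×10^3 pc

m − M = 5 log₁₀(d/10 pc)
15.27 − (0.5) = 14.77 = 5 log₁₀(d/10)
d = 10 × 10^(14.77/5) = 10 × 10^2.954 = 8995 pc.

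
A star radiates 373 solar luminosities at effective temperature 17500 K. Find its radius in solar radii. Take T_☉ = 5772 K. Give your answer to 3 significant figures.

2.10 solar radii

R/R_☉ = √(L/L_☉) / (T/T_☉)² = √(373) / (3.032)²
       = 19.31 / 9.192 = 2.101.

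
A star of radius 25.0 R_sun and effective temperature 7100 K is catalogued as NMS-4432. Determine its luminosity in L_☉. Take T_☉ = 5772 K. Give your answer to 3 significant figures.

L/L_☉ = (R/R_☉)² (T/T_☉)⁴ = (25.0)² × (7100/5772)⁴
       = 625.0 × (1.230)⁴ = 625.0 × 2.289 = 1431.

1.43×10^3 L_☉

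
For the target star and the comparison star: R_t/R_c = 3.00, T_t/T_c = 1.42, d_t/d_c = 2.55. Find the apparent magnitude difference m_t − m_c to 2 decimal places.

L_t/L_c = (3.00)²(1.42)⁴ = 36.59.
F_t/F_c = (L_t/L_c)/(d_t/d_c)² = 36.59/6.502 = 5.628.
m_t − m_c = −2.5 log₁₀(5.628) = -1.88.

-1.88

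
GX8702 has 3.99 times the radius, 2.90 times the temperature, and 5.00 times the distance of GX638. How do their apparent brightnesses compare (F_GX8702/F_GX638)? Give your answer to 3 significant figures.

45.0

L_GX8702/L_GX638 = (R_GX8702/R_GX638)²(T_GX8702/T_GX638)⁴ = (3.99)² × (2.90)⁴ = 1126.
F_GX8702/F_GX638 = (L_GX8702/L_GX638)/(d_GX8702/d_GX638)² = 1126 / (5.00)² = 45.04.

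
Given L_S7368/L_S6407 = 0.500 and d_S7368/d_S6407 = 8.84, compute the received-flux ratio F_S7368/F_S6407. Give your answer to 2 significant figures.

0.0064

F = L/(4πd²), so F_S7368/F_S6407 = (L_S7368/L_S6407) / (d_S7368/d_S6407)²
= 0.500 / (8.84)² = 0.500 / 78.15 = 0.006398.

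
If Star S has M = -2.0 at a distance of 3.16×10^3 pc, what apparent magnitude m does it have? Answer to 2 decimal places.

m = M + 5 log₁₀(d/10 pc) = -2.0 + 5 log₁₀(3.16×10^3/10)
  = -2.0 + 5 × 2.500 = -2.0 + 12.50 = 10.50.

10.50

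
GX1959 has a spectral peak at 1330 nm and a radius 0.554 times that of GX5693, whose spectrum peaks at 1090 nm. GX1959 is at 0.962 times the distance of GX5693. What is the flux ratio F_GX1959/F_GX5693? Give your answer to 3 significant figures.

0.150

Wien's law: T_GX1959/T_GX5693 = λ_GX5693/λ_GX1959 = 1090/1330 = 0.8195.
L_GX1959/L_GX5693 = (R_GX1959/R_GX5693)²(T_GX1959/T_GX5693)⁴ = (0.554)²(0.8195)⁴ = 0.1385.
F_GX1959/F_GX5693 = (L_GX1959/L_GX5693)/(d_GX1959/d_GX5693)² = 0.1385/(0.962)² = 0.1496.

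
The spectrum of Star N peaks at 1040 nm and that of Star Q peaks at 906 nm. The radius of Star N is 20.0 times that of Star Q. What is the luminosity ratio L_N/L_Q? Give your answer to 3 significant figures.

230

Wien's law gives T ∝ 1/λ_max, so T_N/T_Q = λ_Q/λ_N = 906/1040 = 0.8712.
Then L ∝ R²T⁴ gives L_N/L_Q = (20.0)² × (0.8712)⁴ = 400.0 × 0.5759 = 230.4.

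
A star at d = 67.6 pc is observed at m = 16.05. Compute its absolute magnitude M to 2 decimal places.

11.90

M = m − 5 log₁₀(d/10 pc) = 16.05 − 5 log₁₀(67.6/10)
  = 16.05 − 5 × 0.830 = 16.05 − 4.15 = 11.90.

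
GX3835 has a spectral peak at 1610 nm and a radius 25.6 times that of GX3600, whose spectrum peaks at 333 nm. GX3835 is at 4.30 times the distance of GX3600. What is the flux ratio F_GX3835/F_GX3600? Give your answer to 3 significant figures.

Wien's law: T_GX3835/T_GX3600 = λ_GX3600/λ_GX3835 = 333/1610 = 0.2068.
L_GX3835/L_GX3600 = (R_GX3835/R_GX3600)²(T_GX3835/T_GX3600)⁴ = (25.6)²(0.2068)⁴ = 1.199.
F_GX3835/F_GX3600 = (L_GX3835/L_GX3600)/(d_GX3835/d_GX3600)² = 1.199/(4.30)² = 0.06487.

0.0649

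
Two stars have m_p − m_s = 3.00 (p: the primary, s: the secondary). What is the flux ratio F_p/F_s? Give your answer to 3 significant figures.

0.0631

F_p/F_s = 10^(−(m_p − m_s)/2.5) = 10^(-3.00/2.5) = 10^-1.200 = 0.06310.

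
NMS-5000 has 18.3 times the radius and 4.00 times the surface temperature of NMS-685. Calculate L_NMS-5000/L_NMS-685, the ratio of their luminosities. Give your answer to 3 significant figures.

8.57×10^4

From the Stefan–Boltzmann law, L ∝ R²T⁴, so
L_NMS-5000/L_NMS-685 = (R_NMS-5000/R_NMS-685)² (T_NMS-5000/T_NMS-685)⁴ = (18.3)² × (4.00)⁴ = 334.9 × 256.0 = 8.573×10^4.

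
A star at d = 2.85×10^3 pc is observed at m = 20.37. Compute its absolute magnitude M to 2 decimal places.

M = m − 5 log₁₀(d/10 pc) = 20.37 − 5 log₁₀(2.85×10^3/10)
  = 20.37 − 5 × 2.455 = 20.37 − 12.27 = 8.10.

8.10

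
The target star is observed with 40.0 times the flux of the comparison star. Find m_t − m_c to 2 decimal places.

-4.01

m_t − m_c = −2.5 log₁₀(F_t/F_c) = −2.5 log₁₀(40.0) = −2.5 × (1.602) = -4.005.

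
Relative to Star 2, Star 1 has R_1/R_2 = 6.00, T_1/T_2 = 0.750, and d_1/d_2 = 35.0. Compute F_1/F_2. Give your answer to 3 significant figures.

L_1/L_2 = (R_1/R_2)²(T_1/T_2)⁴ = (6.00)² × (0.750)⁴ = 11.39.
F_1/F_2 = (L_1/L_2)/(d_1/d_2)² = 11.39 / (35.0)² = 0.009298.

0.00930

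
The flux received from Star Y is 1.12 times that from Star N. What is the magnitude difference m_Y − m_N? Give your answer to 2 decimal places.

-0.12

m_Y − m_N = −2.5 log₁₀(F_Y/F_N) = −2.5 log₁₀(1.12) = −2.5 × (0.049) = -0.123.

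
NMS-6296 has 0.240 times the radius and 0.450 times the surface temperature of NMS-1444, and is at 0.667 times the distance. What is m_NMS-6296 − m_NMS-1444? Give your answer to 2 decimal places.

5.69

L_NMS-6296/L_NMS-1444 = (0.240)²(0.450)⁴ = 0.002362.
F_NMS-6296/F_NMS-1444 = (L_NMS-6296/L_NMS-1444)/(d_NMS-6296/d_NMS-1444)² = 0.002362/0.4449 = 0.005309.
m_NMS-6296 − m_NMS-1444 = −2.5 log₁₀(0.005309) = 5.69.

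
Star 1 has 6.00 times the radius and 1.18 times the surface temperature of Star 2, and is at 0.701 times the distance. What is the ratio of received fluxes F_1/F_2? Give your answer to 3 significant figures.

L_1/L_2 = (R_1/R_2)²(T_1/T_2)⁴ = (6.00)² × (1.18)⁴ = 69.80.
F_1/F_2 = (L_1/L_2)/(d_1/d_2)² = 69.80 / (0.701)² = 142.0.

142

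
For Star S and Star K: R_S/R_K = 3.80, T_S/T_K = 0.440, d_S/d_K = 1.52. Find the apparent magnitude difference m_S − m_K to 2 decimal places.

L_S/L_K = (3.80)²(0.440)⁴ = 0.5412.
F_S/F_K = (L_S/L_K)/(d_S/d_K)² = 0.5412/2.310 = 0.2343.
m_S − m_K = −2.5 log₁₀(0.2343) = 1.58.

1.58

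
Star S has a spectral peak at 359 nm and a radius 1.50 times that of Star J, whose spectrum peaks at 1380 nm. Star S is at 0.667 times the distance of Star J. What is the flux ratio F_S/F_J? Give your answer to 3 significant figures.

Wien's law: T_S/T_J = λ_J/λ_S = 1380/359 = 3.844.
L_S/L_J = (R_S/R_J)²(T_S/T_J)⁴ = (1.50)²(3.844)⁴ = 491.3.
F_S/F_J = (L_S/L_J)/(d_S/d_J)² = 491.3/(0.667)² = 1104.

1.10×10^3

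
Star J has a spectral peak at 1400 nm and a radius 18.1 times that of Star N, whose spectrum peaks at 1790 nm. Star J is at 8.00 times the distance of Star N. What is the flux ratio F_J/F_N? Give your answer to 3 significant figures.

Wien's law: T_J/T_N = λ_N/λ_J = 1790/1400 = 1.279.
L_J/L_N = (R_J/R_N)²(T_J/T_N)⁴ = (18.1)²(1.279)⁴ = 875.5.
F_J/F_N = (L_J/L_N)/(d_J/d_N)² = 875.5/(8.00)² = 13.68.

13.7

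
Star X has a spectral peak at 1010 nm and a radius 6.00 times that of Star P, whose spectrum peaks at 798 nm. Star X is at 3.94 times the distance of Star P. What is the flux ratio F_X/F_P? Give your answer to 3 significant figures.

0.904

Wien's law: T_X/T_P = λ_P/λ_X = 798/1010 = 0.7901.
L_X/L_P = (R_X/R_P)²(T_X/T_P)⁴ = (6.00)²(0.7901)⁴ = 14.03.
F_X/F_P = (L_X/L_P)/(d_X/d_P)² = 14.03/(3.94)² = 0.9037.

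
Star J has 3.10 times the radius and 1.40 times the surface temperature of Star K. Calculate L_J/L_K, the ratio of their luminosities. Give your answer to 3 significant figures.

36.9

From the Stefan–Boltzmann law, L ∝ R²T⁴, so
L_J/L_K = (R_J/R_K)² (T_J/T_K)⁴ = (3.10)² × (1.40)⁴ = 9.610 × 3.842 = 36.92.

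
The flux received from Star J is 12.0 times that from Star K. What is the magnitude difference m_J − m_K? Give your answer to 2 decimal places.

m_J − m_K = −2.5 log₁₀(F_J/F_K) = −2.5 log₁₀(12.0) = −2.5 × (1.079) = -2.698.

-2.70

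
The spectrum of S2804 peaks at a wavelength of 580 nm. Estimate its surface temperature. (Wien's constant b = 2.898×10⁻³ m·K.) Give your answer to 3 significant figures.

T = b/λ_max = 2.898×10⁻³ / (580×10⁻⁹) = 4997 K.

5.00×10^3 K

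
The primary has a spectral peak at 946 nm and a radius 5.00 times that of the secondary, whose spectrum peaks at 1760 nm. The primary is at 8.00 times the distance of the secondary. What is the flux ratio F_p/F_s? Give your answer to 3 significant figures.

4.68

Wien's law: T_p/T_s = λ_s/λ_p = 1760/946 = 1.860.
L_p/L_s = (R_p/R_s)²(T_p/T_s)⁴ = (5.00)²(1.860)⁴ = 299.5.
F_p/F_s = (L_p/L_s)/(d_p/d_s)² = 299.5/(8.00)² = 4.680.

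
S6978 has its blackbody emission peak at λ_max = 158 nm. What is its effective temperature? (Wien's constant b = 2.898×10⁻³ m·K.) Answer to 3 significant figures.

1.83×10^4 K

T = b/λ_max = 2.898×10⁻³ / (158×10⁻⁹) = 1.834×10^4 K.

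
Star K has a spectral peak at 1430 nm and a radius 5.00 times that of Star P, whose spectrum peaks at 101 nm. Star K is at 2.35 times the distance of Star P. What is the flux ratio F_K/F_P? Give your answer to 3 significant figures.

Wien's law: T_K/T_P = λ_P/λ_K = 101/1430 = 0.07063.
L_K/L_P = (R_K/R_P)²(T_K/T_P)⁴ = (5.00)²(0.07063)⁴ = 6.221×10^-4.
F_K/F_P = (L_K/L_P)/(d_K/d_P)² = 6.221×10^-4/(2.35)² = 1.127×10^-4.

1.13×10^-4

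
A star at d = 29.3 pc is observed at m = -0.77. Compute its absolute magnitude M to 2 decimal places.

-3.10

M = m − 5 log₁₀(d/10 pc) = -0.77 − 5 log₁₀(29.3/10)
  = -0.77 − 5 × 0.467 = -0.77 − 2.33 = -3.10.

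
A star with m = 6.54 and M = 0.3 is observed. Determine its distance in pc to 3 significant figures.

m − M = 5 log₁₀(d/10 pc)
6.54 − (0.3) = 6.24 = 5 log₁₀(d/10)
d = 10 × 10^(6.24/5) = 10 × 10^1.248 = 177.0 pc.

177 pc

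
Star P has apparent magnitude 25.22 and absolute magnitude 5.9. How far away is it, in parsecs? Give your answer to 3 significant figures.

m − M = 5 log₁₀(d/10 pc)
25.22 − (5.9) = 19.32 = 5 log₁₀(d/10)
d = 10 × 10^(19.32/5) = 10 × 10^3.864 = 7.311×10^4 pc.

7.31×10^4 pc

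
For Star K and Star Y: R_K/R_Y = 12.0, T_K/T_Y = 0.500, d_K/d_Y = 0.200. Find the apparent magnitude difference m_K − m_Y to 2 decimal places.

L_K/L_Y = (12.0)²(0.500)⁴ = 9.000.
F_K/F_Y = (L_K/L_Y)/(d_K/d_Y)² = 9.000/0.04000 = 225.0.
m_K − m_Y = −2.5 log₁₀(225.0) = -5.88.

-5.88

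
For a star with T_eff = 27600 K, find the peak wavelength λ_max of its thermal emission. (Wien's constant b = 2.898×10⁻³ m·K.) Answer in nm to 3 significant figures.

λ_max = b/T = 2.898×10⁻³ / 27600 = 1.05×10^-7 m = 105.0 nm.

105 nm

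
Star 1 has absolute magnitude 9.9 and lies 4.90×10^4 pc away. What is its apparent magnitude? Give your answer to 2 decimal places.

m = M + 5 log₁₀(d/10 pc) = 9.9 + 5 log₁₀(4.90×10^4/10)
  = 9.9 + 5 × 3.690 = 9.9 + 18.45 = 28.35.

28.35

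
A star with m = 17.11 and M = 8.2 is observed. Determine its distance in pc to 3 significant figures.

m − M = 5 log₁₀(d/10 pc)
17.11 − (8.2) = 8.91 = 5 log₁₀(d/10)
d = 10 × 10^(8.91/5) = 10 × 10^1.782 = 605.3 pc.

605 pc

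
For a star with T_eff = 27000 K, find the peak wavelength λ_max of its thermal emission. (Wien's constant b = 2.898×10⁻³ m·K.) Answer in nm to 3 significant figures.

107 nm

λ_max = b/T = 2.898×10⁻³ / 27000 = 1.07×10^-7 m = 107.3 nm.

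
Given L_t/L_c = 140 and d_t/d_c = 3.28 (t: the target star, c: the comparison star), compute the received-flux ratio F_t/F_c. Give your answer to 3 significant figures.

F = L/(4πd²), so F_t/F_c = (L_t/L_c) / (d_t/d_c)²
= 140 / (3.28)² = 140 / 10.76 = 13.01.

13.0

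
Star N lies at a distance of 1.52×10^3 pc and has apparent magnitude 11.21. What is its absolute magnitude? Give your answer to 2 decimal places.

0.30

M = m − 5 log₁₀(d/10 pc) = 11.21 − 5 log₁₀(1.52×10^3/10)
  = 11.21 − 5 × 2.182 = 11.21 − 10.91 = 0.30.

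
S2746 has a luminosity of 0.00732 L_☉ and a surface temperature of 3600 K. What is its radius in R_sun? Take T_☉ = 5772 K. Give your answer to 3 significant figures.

0.220 R_sun

R/R_☉ = √(L/L_☉) / (T/T_☉)² = √(0.00732) / (0.6237)²
       = 0.08556 / 0.3890 = 0.2199.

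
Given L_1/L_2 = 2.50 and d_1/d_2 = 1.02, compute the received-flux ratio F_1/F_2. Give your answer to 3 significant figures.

2.40

F = L/(4πd²), so F_1/F_2 = (L_1/L_2) / (d_1/d_2)²
= 2.50 / (1.02)² = 2.50 / 1.040 = 2.403.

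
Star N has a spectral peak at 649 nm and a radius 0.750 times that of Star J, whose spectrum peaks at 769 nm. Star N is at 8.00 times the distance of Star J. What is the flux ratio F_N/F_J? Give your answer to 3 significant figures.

Wien's law: T_N/T_J = λ_J/λ_N = 769/649 = 1.185.
L_N/L_J = (R_N/R_J)²(T_N/T_J)⁴ = (0.750)²(1.185)⁴ = 1.109.
F_N/F_J = (L_N/L_J)/(d_N/d_J)² = 1.109/(8.00)² = 0.01732.

0.0173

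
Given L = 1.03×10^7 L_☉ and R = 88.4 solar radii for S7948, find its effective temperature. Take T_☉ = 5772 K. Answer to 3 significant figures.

T/T_☉ = (L/L_☉)^(1/4) / (R/R_☉)^(1/2)
T = 5772 × (1.03×10^7)^(1/4) / √(88.4) = 5772 × 56.65 / 9.402 = 3.478×10^4 K.

3.48×10^4 K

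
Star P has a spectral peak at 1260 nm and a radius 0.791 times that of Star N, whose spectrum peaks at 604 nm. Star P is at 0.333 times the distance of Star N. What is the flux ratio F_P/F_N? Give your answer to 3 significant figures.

0.298

Wien's law: T_P/T_N = λ_N/λ_P = 604/1260 = 0.4794.
L_P/L_N = (R_P/R_N)²(T_P/T_N)⁴ = (0.791)²(0.4794)⁴ = 0.03304.
F_P/F_N = (L_P/L_N)/(d_P/d_N)² = 0.03304/(0.333)² = 0.2979.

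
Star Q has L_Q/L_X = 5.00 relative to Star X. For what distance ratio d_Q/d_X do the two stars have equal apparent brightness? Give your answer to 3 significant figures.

2.24

Equal flux requires L_Q/d_Q² = L_X/d_X², so d_Q/d_X = √(L_Q/L_X)
= √(5.00) = 2.236.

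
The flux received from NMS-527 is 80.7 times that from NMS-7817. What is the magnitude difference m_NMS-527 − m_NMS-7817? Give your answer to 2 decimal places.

m_NMS-527 − m_NMS-7817 = −2.5 log₁₀(F_NMS-527/F_NMS-7817) = −2.5 log₁₀(80.7) = −2.5 × (1.907) = -4.767.

-4.77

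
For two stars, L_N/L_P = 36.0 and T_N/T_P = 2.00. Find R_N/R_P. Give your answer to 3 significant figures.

L ∝ R²T⁴ gives R ∝ √L / T², so
R_N/R_P = √(36.0) / (2.00)² = 6.000 / 4.000 = 1.500.

1.50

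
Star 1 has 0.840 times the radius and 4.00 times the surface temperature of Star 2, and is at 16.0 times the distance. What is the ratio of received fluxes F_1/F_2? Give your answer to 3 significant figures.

0.706

L_1/L_2 = (R_1/R_2)²(T_1/T_2)⁴ = (0.840)² × (4.00)⁴ = 180.6.
F_1/F_2 = (L_1/L_2)/(d_1/d_2)² = 180.6 / (16.0)² = 0.7056.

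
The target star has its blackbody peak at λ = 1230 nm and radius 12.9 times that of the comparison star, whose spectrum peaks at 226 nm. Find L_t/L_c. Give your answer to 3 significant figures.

Wien's law gives T ∝ 1/λ_max, so T_t/T_c = λ_c/λ_t = 226/1230 = 0.1837.
Then L ∝ R²T⁴ gives L_t/L_c = (12.9)² × (0.1837)⁴ = 166.4 × 0.001140 = 0.1897.

0.190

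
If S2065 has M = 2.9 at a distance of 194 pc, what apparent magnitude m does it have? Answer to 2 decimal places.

m = M + 5 log₁₀(d/10 pc) = 2.9 + 5 log₁₀(194/10)
  = 2.9 + 5 × 1.288 = 2.9 + 6.44 = 9.34.

9.34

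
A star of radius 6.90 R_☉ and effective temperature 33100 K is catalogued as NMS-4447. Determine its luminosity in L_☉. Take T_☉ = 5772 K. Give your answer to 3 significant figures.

L/L_☉ = (R/R_☉)² (T/T_☉)⁴ = (6.90)² × (33100/5772)⁴
       = 47.61 × (5.735)⁴ = 47.61 × 1081 = 5.149×10^4.

5.15×10^4 L_☉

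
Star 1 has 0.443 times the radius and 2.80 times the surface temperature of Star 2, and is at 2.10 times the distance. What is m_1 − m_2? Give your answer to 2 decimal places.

-1.09

L_1/L_2 = (0.443)²(2.80)⁴ = 12.06.
F_1/F_2 = (L_1/L_2)/(d_1/d_2)² = 12.06/4.410 = 2.735.
m_1 − m_2 = −2.5 log₁₀(2.735) = -1.09.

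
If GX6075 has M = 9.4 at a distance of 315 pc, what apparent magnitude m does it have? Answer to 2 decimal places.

m = M + 5 log₁₀(d/10 pc) = 9.4 + 5 log₁₀(315/10)
  = 9.4 + 5 × 1.498 = 9.4 + 7.49 = 16.89.

16.89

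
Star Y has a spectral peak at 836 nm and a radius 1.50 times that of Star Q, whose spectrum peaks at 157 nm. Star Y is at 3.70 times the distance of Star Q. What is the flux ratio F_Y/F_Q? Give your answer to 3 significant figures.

Wien's law: T_Y/T_Q = λ_Q/λ_Y = 157/836 = 0.1878.
L_Y/L_Q = (R_Y/R_Q)²(T_Y/T_Q)⁴ = (1.50)²(0.1878)⁴ = 0.002799.
F_Y/F_Q = (L_Y/L_Q)/(d_Y/d_Q)² = 0.002799/(3.70)² = 2.044×10^-4.

2.04×10^-4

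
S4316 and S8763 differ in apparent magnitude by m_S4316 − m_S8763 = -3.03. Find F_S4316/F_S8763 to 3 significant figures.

16.3

F_S4316/F_S8763 = 10^(−(m_S4316 − m_S8763)/2.5) = 10^(3.03/2.5) = 10^1.212 = 16.29.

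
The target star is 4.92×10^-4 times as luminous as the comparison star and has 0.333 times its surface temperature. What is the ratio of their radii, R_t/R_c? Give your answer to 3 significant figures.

L ∝ R²T⁴ gives R ∝ √L / T², so
R_t/R_c = √(4.92×10^-4) / (0.333)² = 0.02218 / 0.1109 = 0.2000.

0.200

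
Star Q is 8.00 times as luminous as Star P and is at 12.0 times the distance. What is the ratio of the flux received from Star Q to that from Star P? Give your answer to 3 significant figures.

F = L/(4πd²), so F_Q/F_P = (L_Q/L_P) / (d_Q/d_P)²
= 8.00 / (12.0)² = 8.00 / 144.0 = 0.05556.

0.0556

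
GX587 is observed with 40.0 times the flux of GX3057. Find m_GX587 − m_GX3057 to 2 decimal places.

-4.01

m_GX587 − m_GX3057 = −2.5 log₁₀(F_GX587/F_GX3057) = −2.5 log₁₀(40.0) = −2.5 × (1.602) = -4.005.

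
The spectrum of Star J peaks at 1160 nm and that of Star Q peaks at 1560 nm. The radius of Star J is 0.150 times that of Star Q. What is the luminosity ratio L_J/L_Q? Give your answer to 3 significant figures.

Wien's law gives T ∝ 1/λ_max, so T_J/T_Q = λ_Q/λ_J = 1560/1160 = 1.345.
Then L ∝ R²T⁴ gives L_J/L_Q = (0.150)² × (1.345)⁴ = 0.02250 × 3.271 = 0.07360.

0.0736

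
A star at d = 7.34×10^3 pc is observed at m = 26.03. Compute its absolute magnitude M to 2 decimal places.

M = m − 5 log₁₀(d/10 pc) = 26.03 − 5 log₁₀(7.34×10^3/10)
  = 26.03 − 5 × 2.866 = 26.03 − 14.33 = 11.70.

11.70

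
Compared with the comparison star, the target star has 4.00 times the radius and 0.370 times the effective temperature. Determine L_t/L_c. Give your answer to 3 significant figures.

From the Stefan–Boltzmann law, L ∝ R²T⁴, so
L_t/L_c = (R_t/R_c)² (T_t/T_c)⁴ = (4.00)² × (0.370)⁴ = 16.00 × 0.01874 = 0.2999.

0.300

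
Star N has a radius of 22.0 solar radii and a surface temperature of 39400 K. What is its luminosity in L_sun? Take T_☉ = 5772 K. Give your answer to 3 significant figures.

L/L_☉ = (R/R_☉)² (T/T_☉)⁴ = (22.0)² × (39400/5772)⁴
       = 484.0 × (6.826)⁴ = 484.0 × 2171 = 1.051×10^6.

1.05×10^6 L_sun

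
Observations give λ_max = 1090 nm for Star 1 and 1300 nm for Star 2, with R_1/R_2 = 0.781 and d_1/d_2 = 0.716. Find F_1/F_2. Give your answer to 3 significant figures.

2.41

Wien's law: T_1/T_2 = λ_2/λ_1 = 1300/1090 = 1.193.
L_1/L_2 = (R_1/R_2)²(T_1/T_2)⁴ = (0.781)²(1.193)⁴ = 1.234.
F_1/F_2 = (L_1/L_2)/(d_1/d_2)² = 1.234/(0.716)² = 2.407.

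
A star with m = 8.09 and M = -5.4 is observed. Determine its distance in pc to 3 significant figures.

m − M = 5 log₁₀(d/10 pc)
8.09 − (-5.4) = 13.49 = 5 log₁₀(d/10)
d = 10 × 10^(13.49/5) = 10 × 10^2.698 = 4989 pc.

4.99×10^3 pc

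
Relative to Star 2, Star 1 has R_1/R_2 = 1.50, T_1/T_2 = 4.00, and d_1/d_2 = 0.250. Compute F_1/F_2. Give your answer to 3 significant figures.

9.22×10^3

L_1/L_2 = (R_1/R_2)²(T_1/T_2)⁴ = (1.50)² × (4.00)⁴ = 576.0.
F_1/F_2 = (L_1/L_2)/(d_1/d_2)² = 576.0 / (0.250)² = 9216.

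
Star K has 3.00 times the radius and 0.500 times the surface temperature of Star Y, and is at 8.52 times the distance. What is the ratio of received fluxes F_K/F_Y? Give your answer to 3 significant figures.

0.00775

L_K/L_Y = (R_K/R_Y)²(T_K/T_Y)⁴ = (3.00)² × (0.500)⁴ = 0.5625.
F_K/F_Y = (L_K/L_Y)/(d_K/d_Y)² = 0.5625 / (8.52)² = 0.007749.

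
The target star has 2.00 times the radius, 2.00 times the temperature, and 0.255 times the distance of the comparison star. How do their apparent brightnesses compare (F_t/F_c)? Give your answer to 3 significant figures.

984

L_t/L_c = (R_t/R_c)²(T_t/T_c)⁴ = (2.00)² × (2.00)⁴ = 64.00.
F_t/F_c = (L_t/L_c)/(d_t/d_c)² = 64.00 / (0.255)² = 984.2.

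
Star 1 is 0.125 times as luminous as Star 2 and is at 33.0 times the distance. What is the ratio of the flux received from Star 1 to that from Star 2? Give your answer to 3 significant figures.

F = L/(4πd²), so F_1/F_2 = (L_1/L_2) / (d_1/d_2)²
= 0.125 / (33.0)² = 0.125 / 1089 = 1.148×10^-4.

1.15×10^-4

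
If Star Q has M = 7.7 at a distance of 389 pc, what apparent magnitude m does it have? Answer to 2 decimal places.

m = M + 5 log₁₀(d/10 pc) = 7.7 + 5 log₁₀(389/10)
  = 7.7 + 5 × 1.590 = 7.7 + 7.95 = 15.65.

15.65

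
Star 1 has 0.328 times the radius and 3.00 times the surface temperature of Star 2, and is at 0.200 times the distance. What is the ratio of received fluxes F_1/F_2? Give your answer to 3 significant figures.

L_1/L_2 = (R_1/R_2)²(T_1/T_2)⁴ = (0.328)² × (3.00)⁴ = 8.714.
F_1/F_2 = (L_1/L_2)/(d_1/d_2)² = 8.714 / (0.200)² = 217.9.

218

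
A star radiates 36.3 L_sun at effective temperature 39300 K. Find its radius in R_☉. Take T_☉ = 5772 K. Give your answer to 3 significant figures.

0.130 R_☉

R/R_☉ = √(L/L_☉) / (T/T_☉)² = √(36.3) / (6.809)²
       = 6.025 / 46.36 = 0.1300.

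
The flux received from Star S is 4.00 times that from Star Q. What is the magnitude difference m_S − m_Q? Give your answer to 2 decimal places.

m_S − m_Q = −2.5 log₁₀(F_S/F_Q) = −2.5 log₁₀(4.00) = −2.5 × (0.602) = -1.505.

-1.51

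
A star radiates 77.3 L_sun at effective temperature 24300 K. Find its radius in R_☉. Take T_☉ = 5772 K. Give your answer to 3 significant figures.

R/R_☉ = √(L/L_☉) / (T/T_☉)² = √(77.3) / (4.210)²
       = 8.792 / 17.72 = 0.4961.

0.496 R_☉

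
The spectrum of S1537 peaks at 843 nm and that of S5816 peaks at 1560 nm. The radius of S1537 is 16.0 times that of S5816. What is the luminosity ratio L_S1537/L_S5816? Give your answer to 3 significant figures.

Wien's law gives T ∝ 1/λ_max, so T_S1537/T_S5816 = λ_S5816/λ_S1537 = 1560/843 = 1.851.
Then L ∝ R²T⁴ gives L_S1537/L_S5816 = (16.0)² × (1.851)⁴ = 256.0 × 11.73 = 3002.

3.00×10^3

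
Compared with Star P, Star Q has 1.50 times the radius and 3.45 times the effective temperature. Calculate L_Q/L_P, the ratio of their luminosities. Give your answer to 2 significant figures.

From the Stefan–Boltzmann law, L ∝ R²T⁴, so
L_Q/L_P = (R_Q/R_P)² (T_Q/T_P)⁴ = (1.50)² × (3.45)⁴ = 2.250 × 141.7 = 318.8.

3.2×10^2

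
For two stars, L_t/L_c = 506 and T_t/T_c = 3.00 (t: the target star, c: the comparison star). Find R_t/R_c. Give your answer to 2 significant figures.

2.5

L ∝ R²T⁴ gives R ∝ √L / T², so
R_t/R_c = √(506) / (3.00)² = 22.49 / 9.000 = 2.499.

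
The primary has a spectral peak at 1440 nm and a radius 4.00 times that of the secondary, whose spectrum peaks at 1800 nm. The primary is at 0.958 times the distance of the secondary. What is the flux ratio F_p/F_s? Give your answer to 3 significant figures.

42.6

Wien's law: T_p/T_s = λ_s/λ_p = 1800/1440 = 1.250.
L_p/L_s = (R_p/R_s)²(T_p/T_s)⁴ = (4.00)²(1.250)⁴ = 39.06.
F_p/F_s = (L_p/L_s)/(d_p/d_s)² = 39.06/(0.958)² = 42.56.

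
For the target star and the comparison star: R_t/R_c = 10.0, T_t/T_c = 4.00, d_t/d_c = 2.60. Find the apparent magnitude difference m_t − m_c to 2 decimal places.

-8.95

L_t/L_c = (10.0)²(4.00)⁴ = 2.560×10^4.
F_t/F_c = (L_t/L_c)/(d_t/d_c)² = 2.560×10^4/6.760 = 3787.
m_t − m_c = −2.5 log₁₀(3787) = -8.95.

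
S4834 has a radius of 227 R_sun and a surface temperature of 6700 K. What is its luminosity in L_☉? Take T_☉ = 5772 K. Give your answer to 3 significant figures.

L/L_☉ = (R/R_☉)² (T/T_☉)⁴ = (227)² × (6700/5772)⁴
       = 5.153×10^4 × (1.161)⁴ = 5.153×10^4 × 1.815 = 9.355×10^4.

9.36×10^4 L_☉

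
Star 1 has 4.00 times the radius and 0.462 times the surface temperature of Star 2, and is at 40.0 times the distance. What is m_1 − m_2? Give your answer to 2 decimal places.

L_1/L_2 = (4.00)²(0.462)⁴ = 0.7289.
F_1/F_2 = (L_1/L_2)/(d_1/d_2)² = 0.7289/1600 = 4.556×10^-4.
m_1 − m_2 = −2.5 log₁₀(4.556×10^-4) = 8.35.

8.35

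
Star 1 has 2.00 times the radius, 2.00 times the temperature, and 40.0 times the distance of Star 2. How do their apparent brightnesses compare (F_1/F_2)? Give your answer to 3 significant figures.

0.0400

L_1/L_2 = (R_1/R_2)²(T_1/T_2)⁴ = (2.00)² × (2.00)⁴ = 64.00.
F_1/F_2 = (L_1/L_2)/(d_1/d_2)² = 64.00 / (40.0)² = 0.04000.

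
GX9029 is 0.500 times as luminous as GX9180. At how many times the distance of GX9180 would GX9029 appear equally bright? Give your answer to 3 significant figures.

0.707

Equal flux requires L_GX9029/d_GX9029² = L_GX9180/d_GX9180², so d_GX9029/d_GX9180 = √(L_GX9029/L_GX9180)
= √(0.500) = 0.7071.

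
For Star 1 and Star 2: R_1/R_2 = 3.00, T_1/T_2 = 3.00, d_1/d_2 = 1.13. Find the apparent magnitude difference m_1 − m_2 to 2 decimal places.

L_1/L_2 = (3.00)²(3.00)⁴ = 729.0.
F_1/F_2 = (L_1/L_2)/(d_1/d_2)² = 729.0/1.277 = 570.9.
m_1 − m_2 = −2.5 log₁₀(570.9) = -6.89.

-6.89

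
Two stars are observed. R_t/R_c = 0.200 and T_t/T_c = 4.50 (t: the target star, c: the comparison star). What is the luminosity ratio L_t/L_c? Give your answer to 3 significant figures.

16.4

From the Stefan–Boltzmann law, L ∝ R²T⁴, so
L_t/L_c = (R_t/R_c)² (T_t/T_c)⁴ = (0.200)² × (4.50)⁴ = 0.04000 × 410.1 = 16.40.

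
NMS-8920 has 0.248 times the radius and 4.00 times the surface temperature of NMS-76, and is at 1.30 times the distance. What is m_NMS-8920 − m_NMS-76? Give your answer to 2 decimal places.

L_NMS-8920/L_NMS-76 = (0.248)²(4.00)⁴ = 15.75.
F_NMS-8920/F_NMS-76 = (L_NMS-8920/L_NMS-76)/(d_NMS-8920/d_NMS-76)² = 15.75/1.690 = 9.317.
m_NMS-8920 − m_NMS-76 = −2.5 log₁₀(9.317) = -2.42.

-2.42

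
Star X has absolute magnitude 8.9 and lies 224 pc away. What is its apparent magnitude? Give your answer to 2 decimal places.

15.65

m = M + 5 log₁₀(d/10 pc) = 8.9 + 5 log₁₀(224/10)
  = 8.9 + 5 × 1.350 = 8.9 + 6.75 = 15.65.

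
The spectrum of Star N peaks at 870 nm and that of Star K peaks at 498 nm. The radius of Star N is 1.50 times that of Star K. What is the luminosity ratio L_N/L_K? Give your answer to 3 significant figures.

0.242

Wien's law gives T ∝ 1/λ_max, so T_N/T_K = λ_K/λ_N = 498/870 = 0.5724.
Then L ∝ R²T⁴ gives L_N/L_K = (1.50)² × (0.5724)⁴ = 2.250 × 0.1074 = 0.2416.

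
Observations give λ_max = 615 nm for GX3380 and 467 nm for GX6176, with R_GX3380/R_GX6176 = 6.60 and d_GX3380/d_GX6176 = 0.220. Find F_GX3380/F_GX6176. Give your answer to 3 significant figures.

Wien's law: T_GX3380/T_GX6176 = λ_GX6176/λ_GX3380 = 467/615 = 0.7593.
L_GX3380/L_GX6176 = (R_GX3380/R_GX6176)²(T_GX3380/T_GX6176)⁴ = (6.60)²(0.7593)⁴ = 14.48.
F_GX3380/F_GX6176 = (L_GX3380/L_GX6176)/(d_GX3380/d_GX6176)² = 14.48/(0.220)² = 299.2.

299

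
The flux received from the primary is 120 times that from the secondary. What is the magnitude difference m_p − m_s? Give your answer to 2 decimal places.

-5.20

m_p − m_s = −2.5 log₁₀(F_p/F_s) = −2.5 log₁₀(120) = −2.5 × (2.079) = -5.198.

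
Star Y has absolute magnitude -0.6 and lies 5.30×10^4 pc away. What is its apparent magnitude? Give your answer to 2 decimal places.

m = M + 5 log₁₀(d/10 pc) = -0.6 + 5 log₁₀(5.30×10^4/10)
  = -0.6 + 5 × 3.724 = -0.6 + 18.62 = 18.02.

18.02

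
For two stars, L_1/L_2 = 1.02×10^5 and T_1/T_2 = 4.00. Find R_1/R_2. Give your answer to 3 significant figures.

L ∝ R²T⁴ gives R ∝ √L / T², so
R_1/R_2 = √(1.02×10^5) / (4.00)² = 319.4 / 16.00 = 19.96.

20.0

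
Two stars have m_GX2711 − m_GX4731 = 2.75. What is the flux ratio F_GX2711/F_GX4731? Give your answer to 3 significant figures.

F_GX2711/F_GX4731 = 10^(−(m_GX2711 − m_GX4731)/2.5) = 10^(-2.75/2.5) = 10^-1.100 = 0.07943.

0.0794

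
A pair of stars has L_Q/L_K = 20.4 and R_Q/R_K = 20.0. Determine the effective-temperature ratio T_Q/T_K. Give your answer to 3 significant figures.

0.475

L ∝ R²T⁴ gives T ∝ (L/R²)^(1/4), so
T_Q/T_K = (20.4 / 20.0²)^(1/4) = (0.05100)^(1/4) = 0.4752.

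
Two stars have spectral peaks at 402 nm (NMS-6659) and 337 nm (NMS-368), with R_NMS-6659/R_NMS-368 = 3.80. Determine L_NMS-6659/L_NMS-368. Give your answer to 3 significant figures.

7.13

Wien's law gives T ∝ 1/λ_max, so T_NMS-6659/T_NMS-368 = λ_NMS-368/λ_NMS-6659 = 337/402 = 0.8383.
Then L ∝ R²T⁴ gives L_NMS-6659/L_NMS-368 = (3.80)² × (0.8383)⁴ = 14.44 × 0.4939 = 7.132.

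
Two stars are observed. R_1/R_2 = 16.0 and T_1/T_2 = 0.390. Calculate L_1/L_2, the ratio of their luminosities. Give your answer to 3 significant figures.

From the Stefan–Boltzmann law, L ∝ R²T⁴, so
L_1/L_2 = (R_1/R_2)² (T_1/T_2)⁴ = (16.0)² × (0.390)⁴ = 256.0 × 0.02313 = 5.922.

5.92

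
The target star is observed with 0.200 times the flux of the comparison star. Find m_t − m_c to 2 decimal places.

1.75

m_t − m_c = −2.5 log₁₀(F_t/F_c) = −2.5 log₁₀(0.200) = −2.5 × (-0.699) = 1.747.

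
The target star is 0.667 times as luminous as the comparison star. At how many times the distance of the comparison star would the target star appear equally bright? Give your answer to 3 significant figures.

Equal flux requires L_t/d_t² = L_c/d_c², so d_t/d_c = √(L_t/L_c)
= √(0.667) = 0.8167.

0.817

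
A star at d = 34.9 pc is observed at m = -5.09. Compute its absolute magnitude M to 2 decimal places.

M = m − 5 log₁₀(d/10 pc) = -5.09 − 5 log₁₀(34.9/10)
  = -5.09 − 5 × 0.543 = -5.09 − 2.71 = -7.80.

-7.80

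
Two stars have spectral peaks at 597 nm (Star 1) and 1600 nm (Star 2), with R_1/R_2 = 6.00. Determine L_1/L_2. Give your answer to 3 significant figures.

1.86×10^3

Wien's law gives T ∝ 1/λ_max, so T_1/T_2 = λ_2/λ_1 = 1600/597 = 2.680.
Then L ∝ R²T⁴ gives L_1/L_2 = (6.00)² × (2.680)⁴ = 36.00 × 51.59 = 1857.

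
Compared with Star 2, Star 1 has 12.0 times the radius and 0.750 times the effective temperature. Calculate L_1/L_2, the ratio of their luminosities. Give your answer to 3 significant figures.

45.6

From the Stefan–Boltzmann law, L ∝ R²T⁴, so
L_1/L_2 = (R_1/R_2)² (T_1/T_2)⁴ = (12.0)² × (0.750)⁴ = 144.0 × 0.3164 = 45.56.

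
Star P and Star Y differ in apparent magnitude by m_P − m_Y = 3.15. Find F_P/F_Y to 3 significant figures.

0.0550

F_P/F_Y = 10^(−(m_P − m_Y)/2.5) = 10^(-3.15/2.5) = 10^-1.260 = 0.05495.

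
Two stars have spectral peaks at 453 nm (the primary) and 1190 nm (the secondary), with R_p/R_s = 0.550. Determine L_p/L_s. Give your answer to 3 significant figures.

Wien's law gives T ∝ 1/λ_max, so T_p/T_s = λ_s/λ_p = 1190/453 = 2.627.
Then L ∝ R²T⁴ gives L_p/L_s = (0.550)² × (2.627)⁴ = 0.3025 × 47.62 = 14.41.

14.4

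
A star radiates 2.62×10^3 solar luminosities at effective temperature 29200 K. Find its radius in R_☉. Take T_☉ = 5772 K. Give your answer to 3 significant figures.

R/R_☉ = √(L/L_☉) / (T/T_☉)² = √(2.62×10^3) / (5.059)²
       = 51.19 / 25.59 = 2.000.

2.00 R_☉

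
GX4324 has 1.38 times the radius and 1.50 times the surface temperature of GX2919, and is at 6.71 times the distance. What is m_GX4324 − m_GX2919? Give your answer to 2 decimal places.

1.67

L_GX4324/L_GX2919 = (1.38)²(1.50)⁴ = 9.641.
F_GX4324/F_GX2919 = (L_GX4324/L_GX2919)/(d_GX4324/d_GX2919)² = 9.641/45.02 = 0.2141.
m_GX4324 − m_GX2919 = −2.5 log₁₀(0.2141) = 1.67.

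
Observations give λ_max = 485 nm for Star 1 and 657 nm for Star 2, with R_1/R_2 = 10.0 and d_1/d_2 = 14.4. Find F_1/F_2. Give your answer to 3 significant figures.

Wien's law: T_1/T_2 = λ_2/λ_1 = 657/485 = 1.355.
L_1/L_2 = (R_1/R_2)²(T_1/T_2)⁴ = (10.0)²(1.355)⁴ = 336.7.
F_1/F_2 = (L_1/L_2)/(d_1/d_2)² = 336.7/(14.4)² = 1.624.

1.62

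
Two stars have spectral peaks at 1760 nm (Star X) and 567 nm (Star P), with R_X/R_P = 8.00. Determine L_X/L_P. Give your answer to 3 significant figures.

0.689

Wien's law gives T ∝ 1/λ_max, so T_X/T_P = λ_P/λ_X = 567/1760 = 0.3222.
Then L ∝ R²T⁴ gives L_X/L_P = (8.00)² × (0.3222)⁴ = 64.00 × 0.01077 = 0.6894.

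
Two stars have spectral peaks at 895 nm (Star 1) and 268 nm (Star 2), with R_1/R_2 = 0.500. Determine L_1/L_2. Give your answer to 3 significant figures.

Wien's law gives T ∝ 1/λ_max, so T_1/T_2 = λ_2/λ_1 = 268/895 = 0.2994.
Then L ∝ R²T⁴ gives L_1/L_2 = (0.500)² × (0.2994)⁴ = 0.2500 × 0.008040 = 0.002010.

0.00201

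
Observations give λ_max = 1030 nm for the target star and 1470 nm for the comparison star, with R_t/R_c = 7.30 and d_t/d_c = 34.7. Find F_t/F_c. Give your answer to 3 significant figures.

0.184

Wien's law: T_t/T_c = λ_c/λ_t = 1470/1030 = 1.427.
L_t/L_c = (R_t/R_c)²(T_t/T_c)⁴ = (7.30)²(1.427)⁴ = 221.1.
F_t/F_c = (L_t/L_c)/(d_t/d_c)² = 221.1/(34.7)² = 0.1836.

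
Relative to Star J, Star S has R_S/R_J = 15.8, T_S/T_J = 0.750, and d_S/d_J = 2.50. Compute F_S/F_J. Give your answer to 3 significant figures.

L_S/L_J = (R_S/R_J)²(T_S/T_J)⁴ = (15.8)² × (0.750)⁴ = 78.99.
F_S/F_J = (L_S/L_J)/(d_S/d_J)² = 78.99 / (2.50)² = 12.64.

12.6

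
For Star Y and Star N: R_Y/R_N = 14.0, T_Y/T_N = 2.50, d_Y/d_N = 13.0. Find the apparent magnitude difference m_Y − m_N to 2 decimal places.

-4.14

L_Y/L_N = (14.0)²(2.50)⁴ = 7656.
F_Y/F_N = (L_Y/L_N)/(d_Y/d_N)² = 7656/169.0 = 45.30.
m_Y − m_N = −2.5 log₁₀(45.30) = -4.14.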